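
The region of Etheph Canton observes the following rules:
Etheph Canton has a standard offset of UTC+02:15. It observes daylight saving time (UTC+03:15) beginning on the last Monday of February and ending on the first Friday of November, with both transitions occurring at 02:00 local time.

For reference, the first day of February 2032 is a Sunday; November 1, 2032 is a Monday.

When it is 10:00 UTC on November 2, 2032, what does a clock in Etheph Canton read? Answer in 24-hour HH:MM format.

13:15

1 February 2032 is a Sunday, so Mondays fall on 2, 9, 16, 23; the last is February 23.
1 November 2032 is a Monday, so the first Friday is November 5.
At the standard offset (UTC+02:15), 10:00 UTC + 2h15m = 12:15 Etheph Canton standard time.
The standard-time date in Etheph Canton, November 2, 2032, falls between 23 February and 5 November, so daylight saving is in effect and Etheph Canton is at UTC+03:15.
10:00 UTC + 3h15m = 13:15 local.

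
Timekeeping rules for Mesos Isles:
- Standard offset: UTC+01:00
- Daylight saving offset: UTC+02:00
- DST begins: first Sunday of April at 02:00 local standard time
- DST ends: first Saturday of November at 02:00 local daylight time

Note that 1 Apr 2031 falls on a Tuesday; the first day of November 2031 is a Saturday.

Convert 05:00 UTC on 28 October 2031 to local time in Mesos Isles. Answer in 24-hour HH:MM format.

07:00

1 April 2031 is a Tuesday, so the first Sunday is April 6.
1 November 2031 is a Saturday, so the first Saturday is November 1.
At the standard offset (UTC+01:00), 05:00 UTC + 1h = 06:00 Mesos Isles standard time.
Daylight saving runs 6 April – 1 November; the standard-time date in Mesos Isles, 28 October 2031, is inside that window, so Mesos Isles is at UTC+02:00.
05:00 UTC + 2h = 07:00 local.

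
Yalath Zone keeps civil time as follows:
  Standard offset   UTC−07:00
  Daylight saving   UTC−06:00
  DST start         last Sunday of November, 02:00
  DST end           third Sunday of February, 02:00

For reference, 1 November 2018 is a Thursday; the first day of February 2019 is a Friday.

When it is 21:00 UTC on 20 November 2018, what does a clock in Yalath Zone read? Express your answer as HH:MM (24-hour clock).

14:00

1 November 2018 is a Thursday, so Sundays fall on 4, 11, 18, 25; the last is November 25.
1 February 2019 is a Friday, so the first Sunday is February 3 and the third is February 17.
At the standard offset (UTC−07:00), 21:00 UTC − 7h = 14:00 Yalath Zone standard time.
The standard-time date in Yalath Zone, 20 November 2018, is outside the daylight-saving period (25 November 2018 – 17 February 2019), so Yalath Zone is on standard time, UTC−07:00.
21:00 UTC − 7h = 14:00 local.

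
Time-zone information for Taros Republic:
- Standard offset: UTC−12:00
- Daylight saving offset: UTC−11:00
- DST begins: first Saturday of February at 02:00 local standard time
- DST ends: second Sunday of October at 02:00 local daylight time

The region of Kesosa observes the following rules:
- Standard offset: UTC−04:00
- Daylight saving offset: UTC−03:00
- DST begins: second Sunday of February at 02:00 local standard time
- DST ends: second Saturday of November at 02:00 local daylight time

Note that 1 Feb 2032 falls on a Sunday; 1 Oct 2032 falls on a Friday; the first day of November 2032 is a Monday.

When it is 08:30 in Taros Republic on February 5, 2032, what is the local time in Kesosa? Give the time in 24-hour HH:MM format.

1 February 2032 is a Sunday, so the first Saturday is February 7.
1 October 2032 is a Friday, so the first Sunday is October 3 and the second is October 10.
Daylight saving runs 7 February – 10 October; February 5, 2032 is outside that window, so Taros Republic is on standard time at UTC−12:00.
08:30 Taros Republic + 12h = 20:30 UTC.
1 February 2032 is a Sunday, so the first Sunday is February 1 and the second is February 8.
1 November 2032 is a Monday, so the first Saturday is November 6 and the second is November 13.
At the standard offset (UTC−04:00), 20:30 UTC − 4h = 16:30 Kesosa standard time.
Daylight saving runs 8 February – 13 November; the standard-time date in Kesosa, February 5, 2032, is outside that window, so Kesosa is on standard time at UTC−04:00.
20:30 UTC − 4h = 16:30 Kesosa.

16:30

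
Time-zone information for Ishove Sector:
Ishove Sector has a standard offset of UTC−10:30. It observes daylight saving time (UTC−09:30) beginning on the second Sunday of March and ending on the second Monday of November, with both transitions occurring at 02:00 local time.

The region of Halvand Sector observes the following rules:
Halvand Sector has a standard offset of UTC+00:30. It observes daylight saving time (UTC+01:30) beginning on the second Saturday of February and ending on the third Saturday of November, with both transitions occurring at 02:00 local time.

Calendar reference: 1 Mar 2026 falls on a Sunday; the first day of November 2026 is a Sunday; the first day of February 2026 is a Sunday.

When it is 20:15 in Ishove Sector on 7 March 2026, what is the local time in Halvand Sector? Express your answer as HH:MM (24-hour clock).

08:15

1 March 2026 is a Sunday, so the first Sunday is March 1 and the second is March 8.
1 November 2026 is a Sunday, so the first Monday is November 2 and the second is November 9.
7 March 2026 does not fall between 8 March and 9 November, so daylight saving is not in effect and Ishove Sector is at UTC−10:30.
20:15 Ishove Sector + 10h30m = 06:45 UTC (rolling into the next day, 8 March 2026).
1 February 2026 is a Sunday, so the first Saturday is February 7 and the second is February 14.
1 November 2026 is a Sunday, so the first Saturday is November 7 and the third is November 21.
At the standard offset (UTC+00:30), 06:45 UTC + 0h30m = 07:15 Halvand Sector standard time.
The standard-time date in Halvand Sector, 8 March 2026, falls between 14 February and 21 November, so daylight saving is in effect and Halvand Sector is at UTC+01:30.
06:45 UTC + 1h30m = 08:15 Halvand Sector.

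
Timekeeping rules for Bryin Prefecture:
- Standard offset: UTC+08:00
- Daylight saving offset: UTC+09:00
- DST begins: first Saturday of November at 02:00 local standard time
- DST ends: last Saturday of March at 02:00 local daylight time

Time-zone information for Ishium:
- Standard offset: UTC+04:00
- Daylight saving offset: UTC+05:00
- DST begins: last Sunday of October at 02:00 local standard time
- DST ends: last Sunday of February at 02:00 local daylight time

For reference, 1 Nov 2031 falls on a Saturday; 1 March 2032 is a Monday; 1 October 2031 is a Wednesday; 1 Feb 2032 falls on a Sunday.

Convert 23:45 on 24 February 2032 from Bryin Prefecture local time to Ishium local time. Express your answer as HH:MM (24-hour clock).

1 November 2031 is a Saturday, so the first Saturday is November 1.
1 March 2032 is a Monday, so Saturdays fall on 6, 13, 20, 27; the last is March 27.
24 February 2032 lies within the daylight-saving period (1 November 2031 – 27 March 2032), so Bryin Prefecture is on daylight time, UTC+09:00.
23:45 Bryin Prefecture − 9h = 14:45 UTC.
1 October 2031 is a Wednesday, so Sundays fall on 5, 12, 19, 26; the last is October 26.
1 February 2032 is a Sunday, so Sundays fall on 1, 8, 15, 22, 29; the last is February 29.
At the standard offset (UTC+04:00), 14:45 UTC + 4h = 18:45 Ishium standard time.
Daylight saving runs 26 October 2031 – 29 February 2032; the standard-time date in Ishium, 24 February 2032, is inside that window, so Ishium is at UTC+05:00.
14:45 UTC + 5h = 19:45 Ishium.

19:45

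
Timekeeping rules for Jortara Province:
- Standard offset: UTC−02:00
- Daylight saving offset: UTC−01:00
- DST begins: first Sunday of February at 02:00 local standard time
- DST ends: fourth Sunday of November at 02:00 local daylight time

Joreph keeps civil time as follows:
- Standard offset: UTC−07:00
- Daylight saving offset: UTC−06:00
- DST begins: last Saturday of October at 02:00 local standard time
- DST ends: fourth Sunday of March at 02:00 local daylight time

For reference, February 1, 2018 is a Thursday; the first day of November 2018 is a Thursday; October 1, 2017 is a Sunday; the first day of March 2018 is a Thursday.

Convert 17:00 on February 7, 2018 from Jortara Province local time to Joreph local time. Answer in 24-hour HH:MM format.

12:00

1 February 2018 is a Thursday, so the first Sunday is February 4.
1 November 2018 is a Thursday, so the first Sunday is November 4 and the fourth is November 25.
Daylight saving runs 4 February – 25 November; February 7, 2018 is inside that window, so Jortara Province is at UTC−01:00.
17:00 Jortara Province + 1h = 18:00 UTC.
1 October 2017 is a Sunday, so Saturdays fall on 7, 14, 21, 28; the last is October 28.
1 March 2018 is a Thursday, so the first Sunday is March 4 and the fourth is March 25.
At the standard offset (UTC−07:00), 18:00 UTC − 7h = 11:00 Joreph standard time.
The standard-time date in Joreph, February 7, 2018, falls between 28 October 2017 and 25 March 2018, so daylight saving is in effect and Joreph is at UTC−06:00.
18:00 UTC − 6h = 12:00 Joreph.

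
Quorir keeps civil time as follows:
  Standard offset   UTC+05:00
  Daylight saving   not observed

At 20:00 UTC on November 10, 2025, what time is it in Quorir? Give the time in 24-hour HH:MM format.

01:00

Quorir stays on UTC+05:00 all year.
20:00 UTC + 5h = 01:00 local (rolling into the next day, 11 November 2025).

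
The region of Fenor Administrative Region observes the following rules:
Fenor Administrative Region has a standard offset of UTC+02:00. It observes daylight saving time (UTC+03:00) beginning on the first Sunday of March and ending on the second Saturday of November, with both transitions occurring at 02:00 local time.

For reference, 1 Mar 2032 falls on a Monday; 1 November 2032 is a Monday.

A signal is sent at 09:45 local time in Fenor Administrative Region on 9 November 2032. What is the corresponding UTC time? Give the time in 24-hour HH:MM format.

06:45

1 March 2032 is a Monday, so the first Sunday is March 7.
1 November 2032 is a Monday, so the first Saturday is November 6 and the second is November 13.
9 November 2032 lies within the daylight-saving period (7 March – 13 November), so Fenor Administrative Region is on daylight time, UTC+03:00.
09:45 local − 3h = 06:45 UTC.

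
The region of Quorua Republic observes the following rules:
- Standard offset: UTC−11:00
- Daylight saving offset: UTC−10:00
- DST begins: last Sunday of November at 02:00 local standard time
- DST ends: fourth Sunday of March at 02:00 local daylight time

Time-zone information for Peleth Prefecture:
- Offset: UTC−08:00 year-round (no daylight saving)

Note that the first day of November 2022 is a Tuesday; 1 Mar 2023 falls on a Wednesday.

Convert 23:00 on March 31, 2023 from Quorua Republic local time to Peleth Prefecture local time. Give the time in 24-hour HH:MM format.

1 November 2022 is a Tuesday, so Sundays fall on 6, 13, 20, 27; the last is November 27.
1 March 2023 is a Wednesday, so the first Sunday is March 5 and the fourth is March 26.
March 31, 2023 is outside the daylight-saving period (27 November 2022 – 26 March 2023), so Quorua Republic is on standard time, UTC−11:00.
23:00 Quorua Republic + 11h = 10:00 UTC (rolling into the next day, 1 April 2023).
Peleth Prefecture stays on UTC−08:00 all year.
10:00 UTC − 8h = 02:00 Peleth Prefecture.

02:00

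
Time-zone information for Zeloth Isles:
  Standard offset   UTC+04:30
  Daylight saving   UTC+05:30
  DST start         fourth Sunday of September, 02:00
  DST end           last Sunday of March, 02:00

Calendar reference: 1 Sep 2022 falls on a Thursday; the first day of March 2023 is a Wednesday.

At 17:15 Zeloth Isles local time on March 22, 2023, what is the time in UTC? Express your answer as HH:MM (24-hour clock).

1 September 2022 is a Thursday, so the first Sunday is September 4 and the fourth is September 25.
1 March 2023 is a Wednesday, so Sundays fall on 5, 12, 19, 26; the last is March 26.
Daylight saving runs 25 September 2022 – 26 March 2023; March 22, 2023 is inside that window, so Zeloth Isles is at UTC+05:30.
17:15 local − 5h30m = 11:45 UTC.

11:45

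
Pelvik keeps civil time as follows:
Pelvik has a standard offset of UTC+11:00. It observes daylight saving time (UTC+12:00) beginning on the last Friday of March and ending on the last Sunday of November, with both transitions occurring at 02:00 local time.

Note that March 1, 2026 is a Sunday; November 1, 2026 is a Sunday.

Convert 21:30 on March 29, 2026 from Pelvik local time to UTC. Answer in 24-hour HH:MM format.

09:30

1 March 2026 is a Sunday, so Fridays fall on 6, 13, 20, 27; the last is March 27.
1 November 2026 is a Sunday, so Sundays fall on 1, 8, 15, 22, 29; the last is November 29.
March 29, 2026 lies within the daylight-saving period (27 March – 29 November), so Pelvik is on daylight time, UTC+12:00.
21:30 local − 12h = 09:30 UTC.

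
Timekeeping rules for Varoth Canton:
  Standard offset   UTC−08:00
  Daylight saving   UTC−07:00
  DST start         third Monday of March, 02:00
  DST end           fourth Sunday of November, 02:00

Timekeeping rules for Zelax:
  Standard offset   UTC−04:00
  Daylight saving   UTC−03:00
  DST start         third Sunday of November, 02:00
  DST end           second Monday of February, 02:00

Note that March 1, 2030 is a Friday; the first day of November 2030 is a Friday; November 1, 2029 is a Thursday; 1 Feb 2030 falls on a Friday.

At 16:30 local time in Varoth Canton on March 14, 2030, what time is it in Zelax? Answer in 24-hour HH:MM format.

1 March 2030 is a Friday, so the first Monday is March 4 and the third is March 18.
1 November 2030 is a Friday, so the first Sunday is November 3 and the fourth is November 24.
March 14, 2030 does not fall between 18 March and 24 November, so daylight saving is not in effect and Varoth Canton is at UTC−08:00.
16:30 Varoth Canton + 8h = 00:30 UTC (rolling into the next day, 15 March 2030).
1 November 2029 is a Thursday, so the first Sunday is November 4 and the third is November 18.
1 February 2030 is a Friday, so the first Monday is February 4 and the second is February 11.
At the standard offset (UTC−04:00), 00:30 UTC − 4h = 20:30 Zelax standard time (rolling into the previous day, 14 March 2030).
Daylight saving runs 18 November 2029 – 11 February 2030; the standard-time date in Zelax, March 14, 2030, is outside that window, so Zelax is on standard time at UTC−04:00.
00:30 UTC − 4h = 20:30 Zelax (rolling into the previous day, 14 March 2030).

20:30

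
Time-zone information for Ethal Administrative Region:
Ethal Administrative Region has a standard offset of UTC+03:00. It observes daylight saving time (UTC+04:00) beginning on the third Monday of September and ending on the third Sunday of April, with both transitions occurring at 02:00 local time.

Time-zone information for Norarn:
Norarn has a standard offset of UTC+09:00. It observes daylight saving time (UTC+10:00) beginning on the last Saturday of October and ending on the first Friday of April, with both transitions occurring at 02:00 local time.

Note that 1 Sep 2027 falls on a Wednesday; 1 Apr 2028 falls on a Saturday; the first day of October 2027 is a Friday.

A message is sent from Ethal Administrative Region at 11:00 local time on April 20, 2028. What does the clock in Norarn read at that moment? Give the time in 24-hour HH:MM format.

1 September 2027 is a Wednesday, so the first Monday is September 6 and the third is September 20.
1 April 2028 is a Saturday, so the first Sunday is April 2 and the third is April 16.
April 20, 2028 is outside the daylight-saving period (20 September 2027 – 16 April 2028), so Ethal Administrative Region is on standard time, UTC+03:00.
11:00 Ethal Administrative Region − 3h = 08:00 UTC.
1 October 2027 is a Friday, so Saturdays fall on 2, 9, 16, 23, 30; the last is October 30.
1 April 2028 is a Saturday, so the first Friday is April 7.
At the standard offset (UTC+09:00), 08:00 UTC + 9h = 17:00 Norarn standard time.
The standard-time date in Norarn, April 20, 2028, does not fall between 30 October 2027 and 7 April 2028, so daylight saving is not in effect and Norarn is at UTC+09:00.
08:00 UTC + 9h = 17:00 Norarn.

17:00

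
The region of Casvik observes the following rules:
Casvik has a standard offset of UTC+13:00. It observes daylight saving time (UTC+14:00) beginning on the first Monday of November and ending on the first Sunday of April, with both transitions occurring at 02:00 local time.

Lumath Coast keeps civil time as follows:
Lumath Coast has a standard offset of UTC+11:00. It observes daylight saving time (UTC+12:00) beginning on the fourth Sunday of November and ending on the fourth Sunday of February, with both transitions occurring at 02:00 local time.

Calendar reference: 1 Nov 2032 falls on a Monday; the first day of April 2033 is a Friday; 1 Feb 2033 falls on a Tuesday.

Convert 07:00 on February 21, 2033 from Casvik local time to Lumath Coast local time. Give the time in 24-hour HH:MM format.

05:00

1 November 2032 is a Monday, so the first Monday is November 1.
1 April 2033 is a Friday, so the first Sunday is April 3.
Daylight saving runs 1 November 2032 – 3 April 2033; February 21, 2033 is inside that window, so Casvik is at UTC+14:00.
07:00 Casvik − 14h = 17:00 UTC (rolling into the previous day, 20 February 2033).
1 November 2032 is a Monday, so the first Sunday is November 7 and the fourth is November 28.
1 February 2033 is a Tuesday, so the first Sunday is February 6 and the fourth is February 27.
At the standard offset (UTC+11:00), 17:00 UTC + 11h = 04:00 Lumath Coast standard time (rolling into the next day, 21 February 2033).
The standard-time date in Lumath Coast, February 21, 2033, lies within the daylight-saving period (28 November 2032 – 27 February 2033), so Lumath Coast is on daylight time, UTC+12:00.
17:00 UTC + 12h = 05:00 Lumath Coast (rolling into the next day, 21 February 2033).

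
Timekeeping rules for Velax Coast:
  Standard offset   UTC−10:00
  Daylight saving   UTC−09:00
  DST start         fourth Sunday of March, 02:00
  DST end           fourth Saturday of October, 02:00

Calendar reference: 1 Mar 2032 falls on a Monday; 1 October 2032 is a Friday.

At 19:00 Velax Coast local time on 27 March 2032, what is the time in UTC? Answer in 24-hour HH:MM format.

1 March 2032 is a Monday, so the first Sunday is March 7 and the fourth is March 28.
1 October 2032 is a Friday, so the first Saturday is October 2 and the fourth is October 23.
27 March 2032 does not fall between 28 March and 23 October, so daylight saving is not in effect and Velax Coast is at UTC−10:00.
19:00 local + 10h = 05:00 UTC (rolling into the next day, 28 March 2032).

05:00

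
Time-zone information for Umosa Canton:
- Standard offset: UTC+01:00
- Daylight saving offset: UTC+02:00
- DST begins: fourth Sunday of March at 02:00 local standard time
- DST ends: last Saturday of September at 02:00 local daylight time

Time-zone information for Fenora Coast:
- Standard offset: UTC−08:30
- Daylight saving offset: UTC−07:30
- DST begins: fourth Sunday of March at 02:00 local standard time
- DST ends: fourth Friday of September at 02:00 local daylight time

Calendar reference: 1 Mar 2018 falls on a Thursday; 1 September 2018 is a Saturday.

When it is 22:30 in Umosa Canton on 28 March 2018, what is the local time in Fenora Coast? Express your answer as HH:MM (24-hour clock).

1 March 2018 is a Thursday, so the first Sunday is March 4 and the fourth is March 25.
1 September 2018 is a Saturday, so Saturdays fall on 1, 8, 15, 22, 29; the last is September 29.
28 March 2018 falls between 25 March and 29 September, so daylight saving is in effect and Umosa Canton is at UTC+02:00.
22:30 Umosa Canton − 2h = 20:30 UTC.
1 March 2018 is a Thursday, so the first Sunday is March 4 and the fourth is March 25.
1 September 2018 is a Saturday, so the first Friday is September 7 and the fourth is September 28.
At the standard offset (UTC−08:30), 20:30 UTC − 8h30m = 12:00 Fenora Coast standard time.
Daylight saving runs 25 March – 28 September; the standard-time date in Fenora Coast, 28 March 2018, is inside that window, so Fenora Coast is at UTC−07:30.
20:30 UTC − 7h30m = 13:00 Fenora Coast.

13:00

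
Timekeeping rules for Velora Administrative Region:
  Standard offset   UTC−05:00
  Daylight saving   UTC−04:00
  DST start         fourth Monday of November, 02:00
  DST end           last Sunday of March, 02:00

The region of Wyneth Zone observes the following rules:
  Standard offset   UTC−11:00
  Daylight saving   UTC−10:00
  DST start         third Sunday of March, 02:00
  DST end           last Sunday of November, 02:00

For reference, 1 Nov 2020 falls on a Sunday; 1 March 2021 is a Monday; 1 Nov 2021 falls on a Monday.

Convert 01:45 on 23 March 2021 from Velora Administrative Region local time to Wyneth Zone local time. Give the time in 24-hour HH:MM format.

19:45

1 November 2020 is a Sunday, so the first Monday is November 2 and the fourth is November 23.
1 March 2021 is a Monday, so Sundays fall on 7, 14, 21, 28; the last is March 28.
23 March 2021 falls between 23 November 2020 and 28 March 2021, so daylight saving is in effect and Velora Administrative Region is at UTC−04:00.
01:45 Velora Administrative Region + 4h = 05:45 UTC.
1 March 2021 is a Monday, so the first Sunday is March 7 and the third is March 21.
1 November 2021 is a Monday, so Sundays fall on 7, 14, 21, 28; the last is November 28.
At the standard offset (UTC−11:00), 05:45 UTC − 11h = 18:45 Wyneth Zone standard time (rolling into the previous day, 22 March 2021).
The standard-time date in Wyneth Zone, 22 March 2021, falls between 21 March and 28 November, so daylight saving is in effect and Wyneth Zone is at UTC−10:00.
05:45 UTC − 10h = 19:45 Wyneth Zone (rolling into the previous day, 22 March 2021).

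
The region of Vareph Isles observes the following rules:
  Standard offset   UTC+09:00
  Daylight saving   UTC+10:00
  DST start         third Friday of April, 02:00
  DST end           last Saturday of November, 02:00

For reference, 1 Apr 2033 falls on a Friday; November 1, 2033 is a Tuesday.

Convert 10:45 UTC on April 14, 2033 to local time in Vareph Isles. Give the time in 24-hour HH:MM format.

19:45

1 April 2033 is a Friday, so the first Friday is April 1 and the third is April 15.
1 November 2033 is a Tuesday, so Saturdays fall on 5, 12, 19, 26; the last is November 26.
At the standard offset (UTC+09:00), 10:45 UTC + 9h = 19:45 Vareph Isles standard time.
The standard-time date in Vareph Isles, April 14, 2033, is outside the daylight-saving period (15 April – 26 November), so Vareph Isles is on standard time, UTC+09:00.
10:45 UTC + 9h = 19:45 local.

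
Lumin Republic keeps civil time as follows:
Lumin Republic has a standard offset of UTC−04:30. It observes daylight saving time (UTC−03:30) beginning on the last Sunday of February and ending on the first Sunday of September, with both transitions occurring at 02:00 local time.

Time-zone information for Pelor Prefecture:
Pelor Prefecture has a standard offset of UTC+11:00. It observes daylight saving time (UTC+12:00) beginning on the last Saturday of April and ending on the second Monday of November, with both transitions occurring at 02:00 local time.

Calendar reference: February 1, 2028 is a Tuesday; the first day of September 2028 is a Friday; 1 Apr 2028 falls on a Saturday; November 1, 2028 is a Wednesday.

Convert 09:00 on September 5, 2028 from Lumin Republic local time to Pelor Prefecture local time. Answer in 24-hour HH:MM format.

01:30

1 February 2028 is a Tuesday, so Sundays fall on 6, 13, 20, 27; the last is February 27.
1 September 2028 is a Friday, so the first Sunday is September 3.
September 5, 2028 is outside the daylight-saving period (27 February – 3 September), so Lumin Republic is on standard time, UTC−04:30.
09:00 Lumin Republic + 4h30m = 13:30 UTC.
1 April 2028 is a Saturday, so Saturdays fall on 1, 8, 15, 22, 29; the last is April 29.
1 November 2028 is a Wednesday, so the first Monday is November 6 and the second is November 13.
At the standard offset (UTC+11:00), 13:30 UTC + 11h = 00:30 Pelor Prefecture standard time (rolling into the next day, 6 September 2028).
Daylight saving runs 29 April – 13 November; the standard-time date in Pelor Prefecture, September 6, 2028, is inside that window, so Pelor Prefecture is at UTC+12:00.
13:30 UTC + 12h = 01:30 Pelor Prefecture (rolling into the next day, 6 September 2028).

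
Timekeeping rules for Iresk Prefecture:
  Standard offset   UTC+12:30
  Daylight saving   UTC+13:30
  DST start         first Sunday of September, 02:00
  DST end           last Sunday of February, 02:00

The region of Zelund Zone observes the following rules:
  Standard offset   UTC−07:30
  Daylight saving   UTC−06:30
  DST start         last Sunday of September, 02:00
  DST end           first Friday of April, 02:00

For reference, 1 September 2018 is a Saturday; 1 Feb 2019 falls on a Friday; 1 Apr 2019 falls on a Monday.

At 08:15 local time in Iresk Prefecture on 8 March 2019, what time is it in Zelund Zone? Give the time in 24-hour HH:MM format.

13:15

1 September 2018 is a Saturday, so the first Sunday is September 2.
1 February 2019 is a Friday, so Sundays fall on 3, 10, 17, 24; the last is February 24.
8 March 2019 is outside the daylight-saving period (2 September 2018 – 24 February 2019), so Iresk Prefecture is on standard time, UTC+12:30.
08:15 Iresk Prefecture − 12h30m = 19:45 UTC (rolling into the previous day, 7 March 2019).
1 September 2018 is a Saturday, so Sundays fall on 2, 9, 16, 23, 30; the last is September 30.
1 April 2019 is a Monday, so the first Friday is April 5.
At the standard offset (UTC−07:30), 19:45 UTC − 7h30m = 12:15 Zelund Zone standard time.
Daylight saving runs 30 September 2018 – 5 April 2019; the standard-time date in Zelund Zone, 7 March 2019, is inside that window, so Zelund Zone is at UTC−06:30.
19:45 UTC − 6h30m = 13:15 Zelund Zone.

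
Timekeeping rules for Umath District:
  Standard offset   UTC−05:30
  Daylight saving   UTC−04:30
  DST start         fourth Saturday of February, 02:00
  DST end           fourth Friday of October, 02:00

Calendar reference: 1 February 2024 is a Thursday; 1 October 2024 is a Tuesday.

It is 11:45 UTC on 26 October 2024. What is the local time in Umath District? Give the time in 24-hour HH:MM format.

06:15

1 February 2024 is a Thursday, so the first Saturday is February 3 and the fourth is February 24.
1 October 2024 is a Tuesday, so the first Friday is October 4 and the fourth is October 25.
At the standard offset (UTC−05:30), 11:45 UTC − 5h30m = 06:15 Umath District standard time.
The standard-time date in Umath District, 26 October 2024, is outside the daylight-saving period (24 February – 25 October), so Umath District is on standard time, UTC−05:30.
11:45 UTC − 5h30m = 06:15 local.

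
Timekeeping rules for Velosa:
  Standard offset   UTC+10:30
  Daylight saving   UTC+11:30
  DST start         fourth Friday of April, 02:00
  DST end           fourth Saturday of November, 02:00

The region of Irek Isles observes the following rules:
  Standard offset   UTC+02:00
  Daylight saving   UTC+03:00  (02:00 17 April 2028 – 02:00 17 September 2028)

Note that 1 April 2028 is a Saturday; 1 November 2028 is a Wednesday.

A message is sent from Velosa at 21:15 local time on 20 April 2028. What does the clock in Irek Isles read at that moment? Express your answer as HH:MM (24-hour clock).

13:45

1 April 2028 is a Saturday, so the first Friday is April 7 and the fourth is April 28.
1 November 2028 is a Wednesday, so the first Saturday is November 4 and the fourth is November 25.
Daylight saving runs 28 April – 25 November; 20 April 2028 is outside that window, so Velosa is on standard time at UTC+10:30.
21:15 Velosa − 10h30m = 10:45 UTC.
At the standard offset (UTC+02:00), 10:45 UTC + 2h = 12:45 Irek Isles standard time.
The standard-time date in Irek Isles, 20 April 2028, falls between 17 April and 17 September, so daylight saving is in effect and Irek Isles is at UTC+03:00.
10:45 UTC + 3h = 13:45 Irek Isles.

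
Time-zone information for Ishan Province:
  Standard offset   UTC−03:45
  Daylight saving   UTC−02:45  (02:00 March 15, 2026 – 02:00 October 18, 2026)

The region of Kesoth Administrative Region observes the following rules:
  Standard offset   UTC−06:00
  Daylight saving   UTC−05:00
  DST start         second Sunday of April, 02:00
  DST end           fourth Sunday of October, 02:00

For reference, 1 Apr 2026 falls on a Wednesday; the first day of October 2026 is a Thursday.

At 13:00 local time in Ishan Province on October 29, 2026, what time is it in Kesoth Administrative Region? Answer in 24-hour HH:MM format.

October 29, 2026 is outside the daylight-saving period (15 March – 18 October), so Ishan Province is on standard time, UTC−03:45.
13:00 Ishan Province + 3h45m = 16:45 UTC.
1 April 2026 is a Wednesday, so the first Sunday is April 5 and the second is April 12.
1 October 2026 is a Thursday, so the first Sunday is October 4 and the fourth is October 25.
At the standard offset (UTC−06:00), 16:45 UTC − 6h = 10:45 Kesoth Administrative Region standard time.
The standard-time date in Kesoth Administrative Region, October 29, 2026, does not fall between 12 April and 25 October, so daylight saving is not in effect and Kesoth Administrative Region is at UTC−06:00.
16:45 UTC − 6h = 10:45 Kesoth Administrative Region.

10:45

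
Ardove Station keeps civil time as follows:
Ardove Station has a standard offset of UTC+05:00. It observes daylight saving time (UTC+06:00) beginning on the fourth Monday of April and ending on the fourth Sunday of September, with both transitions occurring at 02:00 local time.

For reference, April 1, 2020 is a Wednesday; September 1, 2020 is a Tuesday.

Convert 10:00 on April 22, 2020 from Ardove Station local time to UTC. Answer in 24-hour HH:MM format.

05:00

1 April 2020 is a Wednesday, so the first Monday is April 6 and the fourth is April 27.
1 September 2020 is a Tuesday, so the first Sunday is September 6 and the fourth is September 27.
April 22, 2020 is outside the daylight-saving period (27 April – 27 September), so Ardove Station is on standard time, UTC+05:00.
10:00 local − 5h = 05:00 UTC.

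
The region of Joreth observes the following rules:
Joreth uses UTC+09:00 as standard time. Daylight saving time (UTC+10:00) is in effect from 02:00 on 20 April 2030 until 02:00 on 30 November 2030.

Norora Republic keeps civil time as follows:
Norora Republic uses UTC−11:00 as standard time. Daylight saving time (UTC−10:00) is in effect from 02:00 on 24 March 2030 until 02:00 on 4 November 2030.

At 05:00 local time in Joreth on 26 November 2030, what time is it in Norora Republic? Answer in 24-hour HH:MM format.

08:00

26 November 2030 falls between 20 April and 30 November, so daylight saving is in effect and Joreth is at UTC+10:00.
05:00 Joreth − 10h = 19:00 UTC (rolling into the previous day, 25 November 2030).
At the standard offset (UTC−11:00), 19:00 UTC − 11h = 08:00 Norora Republic standard time.
The standard-time date in Norora Republic, 25 November 2030, is outside the daylight-saving period (24 March – 4 November), so Norora Republic is on standard time, UTC−11:00.
19:00 UTC − 11h = 08:00 Norora Republic.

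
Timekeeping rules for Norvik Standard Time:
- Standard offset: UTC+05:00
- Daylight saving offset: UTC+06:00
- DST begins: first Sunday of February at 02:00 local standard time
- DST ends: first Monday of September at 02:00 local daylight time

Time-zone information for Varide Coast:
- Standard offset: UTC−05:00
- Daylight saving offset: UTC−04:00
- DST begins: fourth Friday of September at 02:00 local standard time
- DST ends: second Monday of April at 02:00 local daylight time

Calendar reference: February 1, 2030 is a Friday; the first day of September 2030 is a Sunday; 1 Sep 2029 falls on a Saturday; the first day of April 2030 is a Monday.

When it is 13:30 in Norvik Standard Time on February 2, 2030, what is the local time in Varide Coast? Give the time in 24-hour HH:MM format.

1 February 2030 is a Friday, so the first Sunday is February 3.
1 September 2030 is a Sunday, so the first Monday is September 2.
February 2, 2030 is outside the daylight-saving period (3 February – 2 September), so Norvik Standard Time is on standard time, UTC+05:00.
13:30 Norvik Standard Time − 5h = 08:30 UTC.
1 September 2029 is a Saturday, so the first Friday is September 7 and the fourth is September 28.
1 April 2030 is a Monday, so the first Monday is April 1 and the second is April 8.
At the standard offset (UTC−05:00), 08:30 UTC − 5h = 03:30 Varide Coast standard time.
The standard-time date in Varide Coast, February 2, 2030, falls between 28 September 2029 and 8 April 2030, so daylight saving is in effect and Varide Coast is at UTC−04:00.
08:30 UTC − 4h = 04:30 Varide Coast.

04:30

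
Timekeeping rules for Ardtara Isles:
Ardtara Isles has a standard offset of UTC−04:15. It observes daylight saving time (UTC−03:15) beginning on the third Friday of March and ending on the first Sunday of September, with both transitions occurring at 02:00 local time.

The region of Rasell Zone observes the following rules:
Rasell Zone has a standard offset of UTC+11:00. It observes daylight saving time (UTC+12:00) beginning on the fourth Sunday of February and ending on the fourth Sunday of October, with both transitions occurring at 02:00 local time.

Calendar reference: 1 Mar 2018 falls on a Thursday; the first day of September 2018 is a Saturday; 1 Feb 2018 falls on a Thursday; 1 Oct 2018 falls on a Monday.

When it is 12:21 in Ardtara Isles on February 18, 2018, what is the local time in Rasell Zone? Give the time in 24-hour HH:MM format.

1 March 2018 is a Thursday, so the first Friday is March 2 and the third is March 16.
1 September 2018 is a Saturday, so the first Sunday is September 2.
Daylight saving runs 16 March – 2 September; February 18, 2018 is outside that window, so Ardtara Isles is on standard time at UTC−04:15.
12:21 Ardtara Isles + 4h15m = 16:36 UTC.
1 February 2018 is a Thursday, so the first Sunday is February 4 and the fourth is February 25.
1 October 2018 is a Monday, so the first Sunday is October 7 and the fourth is October 28.
At the standard offset (UTC+11:00), 16:36 UTC + 11h = 03:36 Rasell Zone standard time (rolling into the next day, 19 February 2018).
Daylight saving runs 25 February – 28 October; the standard-time date in Rasell Zone, February 19, 2018, is outside that window, so Rasell Zone is on standard time at UTC+11:00.
16:36 UTC + 11h = 03:36 Rasell Zone (rolling into the next day, 19 February 2018).

03:36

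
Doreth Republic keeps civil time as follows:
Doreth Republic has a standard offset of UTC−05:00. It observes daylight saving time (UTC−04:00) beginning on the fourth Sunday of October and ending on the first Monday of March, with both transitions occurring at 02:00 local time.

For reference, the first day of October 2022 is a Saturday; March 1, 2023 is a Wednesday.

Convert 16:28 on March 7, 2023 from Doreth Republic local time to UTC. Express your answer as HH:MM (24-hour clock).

1 October 2022 is a Saturday, so the first Sunday is October 2 and the fourth is October 23.
1 March 2023 is a Wednesday, so the first Monday is March 6.
March 7, 2023 does not fall between 23 October 2022 and 6 March 2023, so daylight saving is not in effect and Doreth Republic is at UTC−05:00.
16:28 local + 5h = 21:28 UTC.

21:28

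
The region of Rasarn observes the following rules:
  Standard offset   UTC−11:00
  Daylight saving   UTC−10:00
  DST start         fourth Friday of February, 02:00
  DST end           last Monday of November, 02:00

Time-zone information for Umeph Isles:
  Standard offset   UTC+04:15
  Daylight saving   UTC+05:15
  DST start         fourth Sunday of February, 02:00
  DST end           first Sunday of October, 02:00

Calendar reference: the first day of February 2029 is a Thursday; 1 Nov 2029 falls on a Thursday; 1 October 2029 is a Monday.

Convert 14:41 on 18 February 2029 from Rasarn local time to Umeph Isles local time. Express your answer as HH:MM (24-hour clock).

05:56

1 February 2029 is a Thursday, so the first Friday is February 2 and the fourth is February 23.
1 November 2029 is a Thursday, so Mondays fall on 5, 12, 19, 26; the last is November 26.
18 February 2029 does not fall between 23 February and 26 November, so daylight saving is not in effect and Rasarn is at UTC−11:00.
14:41 Rasarn + 11h = 01:41 UTC (rolling into the next day, 19 February 2029).
1 February 2029 is a Thursday, so the first Sunday is February 4 and the fourth is February 25.
1 October 2029 is a Monday, so the first Sunday is October 7.
At the standard offset (UTC+04:15), 01:41 UTC + 4h15m = 05:56 Umeph Isles standard time.
The standard-time date in Umeph Isles, 19 February 2029, is outside the daylight-saving period (25 February – 7 October), so Umeph Isles is on standard time, UTC+04:15.
01:41 UTC + 4h15m = 05:56 Umeph Isles.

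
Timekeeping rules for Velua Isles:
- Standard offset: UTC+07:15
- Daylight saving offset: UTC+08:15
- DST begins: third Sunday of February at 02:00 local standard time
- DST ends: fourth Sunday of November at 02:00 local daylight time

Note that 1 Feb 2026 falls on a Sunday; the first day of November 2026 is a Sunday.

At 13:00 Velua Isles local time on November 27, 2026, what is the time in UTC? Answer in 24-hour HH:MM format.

05:45

1 February 2026 is a Sunday, so the first Sunday is February 1 and the third is February 15.
1 November 2026 is a Sunday, so the first Sunday is November 1 and the fourth is November 22.
November 27, 2026 does not fall between 15 February and 22 November, so daylight saving is not in effect and Velua Isles is at UTC+07:15.
13:00 local − 7h15m = 05:45 UTC.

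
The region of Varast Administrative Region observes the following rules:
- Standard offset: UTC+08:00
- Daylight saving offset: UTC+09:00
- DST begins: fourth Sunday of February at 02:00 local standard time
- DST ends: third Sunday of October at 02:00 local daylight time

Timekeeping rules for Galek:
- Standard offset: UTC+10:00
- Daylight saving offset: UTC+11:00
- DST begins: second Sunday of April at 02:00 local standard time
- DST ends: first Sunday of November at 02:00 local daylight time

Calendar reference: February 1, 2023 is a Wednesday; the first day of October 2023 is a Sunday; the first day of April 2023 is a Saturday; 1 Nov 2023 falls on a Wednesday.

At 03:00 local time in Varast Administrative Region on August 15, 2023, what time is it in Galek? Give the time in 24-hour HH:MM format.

1 February 2023 is a Wednesday, so the first Sunday is February 5 and the fourth is February 26.
1 October 2023 is a Sunday, so the first Sunday is October 1 and the third is October 15.
August 15, 2023 lies within the daylight-saving period (26 February – 15 October), so Varast Administrative Region is on daylight time, UTC+09:00.
03:00 Varast Administrative Region − 9h = 18:00 UTC (rolling into the previous day, 14 August 2023).
1 April 2023 is a Saturday, so the first Sunday is April 2 and the second is April 9.
1 November 2023 is a Wednesday, so the first Sunday is November 5.
At the standard offset (UTC+10:00), 18:00 UTC + 10h = 04:00 Galek standard time (rolling into the next day, 15 August 2023).
Daylight saving runs 9 April – 5 November; the standard-time date in Galek, August 15, 2023, is inside that window, so Galek is at UTC+11:00.
18:00 UTC + 11h = 05:00 Galek (rolling into the next day, 15 August 2023).

05:00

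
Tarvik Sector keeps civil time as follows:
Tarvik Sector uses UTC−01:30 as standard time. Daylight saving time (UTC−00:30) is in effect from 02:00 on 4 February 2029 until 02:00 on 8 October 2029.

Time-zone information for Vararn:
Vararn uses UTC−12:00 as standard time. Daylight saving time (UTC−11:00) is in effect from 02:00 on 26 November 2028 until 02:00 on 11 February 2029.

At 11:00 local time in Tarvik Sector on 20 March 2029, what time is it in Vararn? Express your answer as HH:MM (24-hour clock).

23:30

20 March 2029 falls between 4 February and 8 October, so daylight saving is in effect and Tarvik Sector is at UTC−00:30.
11:00 Tarvik Sector + 0h30m = 11:30 UTC.
At the standard offset (UTC−12:00), 11:30 UTC − 12h = 23:30 Vararn standard time (rolling into the previous day, 19 March 2029).
The standard-time date in Vararn, 19 March 2029, is outside the daylight-saving period (26 November 2028 – 11 February 2029), so Vararn is on standard time, UTC−12:00.
11:30 UTC − 12h = 23:30 Vararn (rolling into the previous day, 19 March 2029).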